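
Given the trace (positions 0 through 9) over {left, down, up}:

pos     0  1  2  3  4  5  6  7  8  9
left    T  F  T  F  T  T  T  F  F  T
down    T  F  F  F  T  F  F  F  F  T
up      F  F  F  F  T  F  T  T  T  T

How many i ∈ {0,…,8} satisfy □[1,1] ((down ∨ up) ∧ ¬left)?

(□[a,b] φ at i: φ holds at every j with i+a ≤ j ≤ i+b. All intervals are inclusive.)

Evaluate at each i in [0,8]:
  i=0: ✗ (fails at j=1)
  i=1: ✗ (fails at j=2)
  i=2: ✗ (fails at j=3)
  i=3: ✗ (fails at j=4)
  i=4: ✗ (fails at j=5)
  i=5: ✗ (fails at j=6)
  i=6: ✓ (all of [7,7])
  i=7: ✓ (all of [8,8])
  i=8: ✗ (fails at j=9)
Positions where it holds: {6, 7} → 2.

2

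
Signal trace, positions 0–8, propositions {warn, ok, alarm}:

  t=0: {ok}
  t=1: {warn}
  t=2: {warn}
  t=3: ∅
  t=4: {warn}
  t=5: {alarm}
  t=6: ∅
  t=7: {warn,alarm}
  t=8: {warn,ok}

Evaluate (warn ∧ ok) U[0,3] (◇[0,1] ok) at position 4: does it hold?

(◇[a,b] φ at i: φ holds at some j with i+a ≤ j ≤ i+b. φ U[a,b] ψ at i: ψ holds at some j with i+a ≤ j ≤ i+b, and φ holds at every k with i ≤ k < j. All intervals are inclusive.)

No

Need some j in [4,7] with ◇[0,1] ok, and (warn ∧ ok) at every k in [4,j-1].
  j=4: ◇[0,1] ok — fails (none in [4,5]).
  j=5: ◇[0,1] ok — fails (none in [5,6]).
  j=6: ◇[0,1] ok — fails (none in [6,7]).
  j=7: ◇[0,1] ok holds, but (warn ∧ ok) fails at k=4 → not this j.
No j in the window works → until fails.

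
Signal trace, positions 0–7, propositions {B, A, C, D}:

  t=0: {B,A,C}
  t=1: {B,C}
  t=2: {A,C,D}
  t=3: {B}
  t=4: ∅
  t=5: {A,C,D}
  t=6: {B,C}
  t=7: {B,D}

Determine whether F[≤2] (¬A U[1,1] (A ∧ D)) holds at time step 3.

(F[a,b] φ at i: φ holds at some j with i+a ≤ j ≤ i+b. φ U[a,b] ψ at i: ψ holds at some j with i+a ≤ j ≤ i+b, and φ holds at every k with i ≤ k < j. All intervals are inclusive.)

Check (¬A U[1,1] (A ∧ D)) at each j in [3,5]:
  j=3: fails
  j=4: holds
  j=5: fails
Found at j=4 → formula holds.

Holds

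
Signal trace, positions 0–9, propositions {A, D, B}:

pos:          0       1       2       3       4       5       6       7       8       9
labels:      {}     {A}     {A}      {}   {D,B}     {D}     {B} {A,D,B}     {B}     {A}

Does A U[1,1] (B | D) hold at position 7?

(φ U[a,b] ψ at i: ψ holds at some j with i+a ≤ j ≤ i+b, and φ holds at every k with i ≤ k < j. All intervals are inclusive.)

Need some j in [8,8] with (B | D), and A at every k in [7,j-1].
  j=8: (B | D) holds; A holds at every k in [7,7] → satisfied.

Holds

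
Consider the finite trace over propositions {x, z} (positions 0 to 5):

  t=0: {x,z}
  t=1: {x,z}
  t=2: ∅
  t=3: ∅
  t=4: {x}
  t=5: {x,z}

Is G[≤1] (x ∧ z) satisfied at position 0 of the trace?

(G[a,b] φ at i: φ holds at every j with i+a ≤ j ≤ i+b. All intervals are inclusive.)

Check (x ∧ z) at every j in [0,1]:
  j=0: true
  j=1: true
All positions satisfy it → formula holds.

Yes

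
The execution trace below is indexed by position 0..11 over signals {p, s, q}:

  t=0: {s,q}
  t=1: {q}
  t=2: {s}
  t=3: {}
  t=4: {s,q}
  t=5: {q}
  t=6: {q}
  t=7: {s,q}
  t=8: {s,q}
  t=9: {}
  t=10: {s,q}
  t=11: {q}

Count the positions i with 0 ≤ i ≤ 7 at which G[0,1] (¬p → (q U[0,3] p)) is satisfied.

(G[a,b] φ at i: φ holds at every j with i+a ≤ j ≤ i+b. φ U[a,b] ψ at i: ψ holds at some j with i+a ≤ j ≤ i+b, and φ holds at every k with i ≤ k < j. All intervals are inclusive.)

0

Evaluate at each i in [0,7]:
  i=0: ✗ (fails at j=0)
  i=1: ✗ (fails at j=1)
  i=2: ✗ (fails at j=2)
  i=3: ✗ (fails at j=3)
  i=4: ✗ (fails at j=4)
  i=5: ✗ (fails at j=5)
  i=6: ✗ (fails at j=6)
  i=7: ✗ (fails at j=7)
Positions where it holds: {} → 0.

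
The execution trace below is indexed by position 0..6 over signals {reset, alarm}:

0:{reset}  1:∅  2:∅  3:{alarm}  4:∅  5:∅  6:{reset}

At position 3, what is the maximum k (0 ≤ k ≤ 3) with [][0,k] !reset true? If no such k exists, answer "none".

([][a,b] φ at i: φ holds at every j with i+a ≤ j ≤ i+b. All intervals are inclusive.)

2

!reset must hold from j=3 onward; find where it first fails.
  j=3: holds
  j=4: holds
  j=5: holds
  j=6: fails
Holds on [3,5], so largest k = 2.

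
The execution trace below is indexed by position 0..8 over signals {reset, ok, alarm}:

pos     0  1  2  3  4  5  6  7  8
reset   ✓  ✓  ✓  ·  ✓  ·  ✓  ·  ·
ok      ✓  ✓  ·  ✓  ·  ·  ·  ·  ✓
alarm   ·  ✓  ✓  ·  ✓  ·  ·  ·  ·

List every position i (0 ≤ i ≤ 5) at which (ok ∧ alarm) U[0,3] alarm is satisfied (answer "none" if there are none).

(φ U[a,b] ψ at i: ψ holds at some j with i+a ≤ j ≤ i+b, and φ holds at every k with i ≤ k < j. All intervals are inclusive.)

Evaluate at each i in [0,5]:
  i=0: ✗ (lhs fails at k=0 before rhs at j=1)
  i=1: ✓ (rhs at j=1)
  i=2: ✓ (rhs at j=2)
  i=3: ✗ (lhs fails at k=3 before rhs at j=4)
  i=4: ✓ (rhs at j=4)
  i=5: ✗ (no rhs in [5,8])

1, 2, 4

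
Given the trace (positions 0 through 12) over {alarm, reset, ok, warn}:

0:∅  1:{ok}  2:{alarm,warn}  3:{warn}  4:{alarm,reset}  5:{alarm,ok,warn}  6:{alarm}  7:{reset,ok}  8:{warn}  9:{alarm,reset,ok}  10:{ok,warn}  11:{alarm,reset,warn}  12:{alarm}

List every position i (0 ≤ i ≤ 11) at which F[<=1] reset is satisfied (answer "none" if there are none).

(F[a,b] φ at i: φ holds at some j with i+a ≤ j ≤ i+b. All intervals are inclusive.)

3, 4, 6, 7, 8, 9, 10, 11

Evaluate at each i in [0,11]:
  i=0: ✗ (none in [0,1])
  i=1: ✗ (none in [1,2])
  i=2: ✗ (none in [2,3])
  i=3: ✓ (witness j=4)
  i=4: ✓ (witness j=4)
  i=5: ✗ (none in [5,6])
  i=6: ✓ (witness j=7)
  i=7: ✓ (witness j=7)
  i=8: ✓ (witness j=9)
  i=9: ✓ (witness j=9)
  i=10: ✓ (witness j=11)
  i=11: ✓ (witness j=11)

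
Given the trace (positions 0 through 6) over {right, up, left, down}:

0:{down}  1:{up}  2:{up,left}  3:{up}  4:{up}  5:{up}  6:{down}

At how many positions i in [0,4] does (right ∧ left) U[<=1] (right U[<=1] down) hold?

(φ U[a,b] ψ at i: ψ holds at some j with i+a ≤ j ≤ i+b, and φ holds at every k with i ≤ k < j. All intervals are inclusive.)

1

Evaluate at each i in [0,4]:
  i=0: ✓ (rhs at j=0)
  i=1: ✗ (no rhs in [1,2])
  i=2: ✗ (no rhs in [2,3])
  i=3: ✗ (no rhs in [3,4])
  i=4: ✗ (no rhs in [4,5])
Positions where it holds: {0} → 1.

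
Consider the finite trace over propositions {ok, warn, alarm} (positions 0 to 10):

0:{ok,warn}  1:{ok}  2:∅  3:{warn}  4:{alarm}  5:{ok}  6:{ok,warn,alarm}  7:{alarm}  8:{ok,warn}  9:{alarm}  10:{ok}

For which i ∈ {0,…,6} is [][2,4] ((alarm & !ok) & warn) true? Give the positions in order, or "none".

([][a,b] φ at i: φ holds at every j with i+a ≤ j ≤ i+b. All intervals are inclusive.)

Evaluate at each i in [0,6]:
  i=0: ✗ (fails at j=2)
  i=1: ✗ (fails at j=3)
  i=2: ✗ (fails at j=4)
  i=3: ✗ (fails at j=5)
  i=4: ✗ (fails at j=6)
  i=5: ✗ (fails at j=7)
  i=6: ✗ (fails at j=8)

none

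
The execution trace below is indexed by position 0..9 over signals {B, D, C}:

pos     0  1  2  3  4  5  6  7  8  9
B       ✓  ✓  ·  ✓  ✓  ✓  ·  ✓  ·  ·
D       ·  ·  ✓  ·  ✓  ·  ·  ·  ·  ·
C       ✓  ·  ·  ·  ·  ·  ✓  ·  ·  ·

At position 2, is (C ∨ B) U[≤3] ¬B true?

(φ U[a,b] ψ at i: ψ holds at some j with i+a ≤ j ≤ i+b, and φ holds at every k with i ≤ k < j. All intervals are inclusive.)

Holds

Need some j in [2,5] with ¬B, and (C ∨ B) at every k in [2,j-1].
  j=2: ¬B holds; no prefix to check → satisfied.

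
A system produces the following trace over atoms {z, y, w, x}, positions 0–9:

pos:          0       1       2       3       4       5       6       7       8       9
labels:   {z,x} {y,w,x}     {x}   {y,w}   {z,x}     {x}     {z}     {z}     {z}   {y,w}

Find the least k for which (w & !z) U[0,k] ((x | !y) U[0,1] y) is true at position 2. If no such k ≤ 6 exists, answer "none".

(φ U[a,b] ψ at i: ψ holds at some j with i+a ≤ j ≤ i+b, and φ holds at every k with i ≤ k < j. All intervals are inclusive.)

Need earliest j ≥ 2 with ((x | !y) U[0,1] y), and (w & !z) at every k in [2,j-1].
  j=2: rhs holds (empty prefix). k = 0.

0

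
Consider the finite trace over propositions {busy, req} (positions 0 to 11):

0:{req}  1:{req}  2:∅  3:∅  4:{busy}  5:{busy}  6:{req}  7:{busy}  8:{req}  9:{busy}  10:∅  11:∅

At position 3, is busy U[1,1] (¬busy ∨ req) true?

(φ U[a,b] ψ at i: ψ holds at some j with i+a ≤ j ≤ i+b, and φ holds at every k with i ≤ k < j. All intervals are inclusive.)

Need some j in [4,4] with (¬busy ∨ req), and busy at every k in [3,j-1].
  j=4: (¬busy ∨ req) false.
No j in the window works → until fails.

False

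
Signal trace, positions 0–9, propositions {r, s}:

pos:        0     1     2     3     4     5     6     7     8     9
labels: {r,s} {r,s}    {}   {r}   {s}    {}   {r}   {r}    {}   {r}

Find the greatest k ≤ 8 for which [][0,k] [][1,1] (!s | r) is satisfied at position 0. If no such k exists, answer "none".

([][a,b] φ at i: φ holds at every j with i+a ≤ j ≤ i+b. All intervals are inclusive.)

[][1,1] (!s | r) must hold from j=0 onward; find where it first fails.
  j=0: holds
  j=1: holds
  j=2: holds
  j=3: fails
Holds on [0,2], so largest k = 2.

2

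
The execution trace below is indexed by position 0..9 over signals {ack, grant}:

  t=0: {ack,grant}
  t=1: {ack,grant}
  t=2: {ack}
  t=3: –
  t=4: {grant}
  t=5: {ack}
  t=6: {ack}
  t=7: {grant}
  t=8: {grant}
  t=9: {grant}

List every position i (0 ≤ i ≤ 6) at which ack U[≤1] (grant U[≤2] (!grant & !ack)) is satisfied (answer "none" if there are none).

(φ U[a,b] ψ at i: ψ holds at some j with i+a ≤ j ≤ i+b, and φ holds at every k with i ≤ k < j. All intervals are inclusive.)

Evaluate at each i in [0,6]:
  i=0: ✗ (no rhs in [0,1])
  i=1: ✗ (no rhs in [1,2])
  i=2: ✓ (rhs at j=3; lhs holds on [2,2])
  i=3: ✓ (rhs at j=3)
  i=4: ✗ (no rhs in [4,5])
  i=5: ✗ (no rhs in [5,6])
  i=6: ✗ (no rhs in [6,7])

2, 3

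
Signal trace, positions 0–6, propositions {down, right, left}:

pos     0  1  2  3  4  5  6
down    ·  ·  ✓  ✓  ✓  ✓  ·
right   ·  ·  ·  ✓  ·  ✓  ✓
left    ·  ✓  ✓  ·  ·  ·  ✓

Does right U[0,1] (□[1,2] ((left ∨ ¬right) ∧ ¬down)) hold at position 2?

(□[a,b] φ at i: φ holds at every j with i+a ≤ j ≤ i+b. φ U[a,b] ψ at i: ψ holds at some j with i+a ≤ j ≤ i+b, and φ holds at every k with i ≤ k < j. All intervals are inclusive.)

Does not hold

Need some j in [2,3] with □[1,2] ((left ∨ ¬right) ∧ ¬down), and right at every k in [2,j-1].
  j=2: □[1,2] ((left ∨ ¬right) ∧ ¬down) — fails at 3.
  j=3: □[1,2] ((left ∨ ¬right) ∧ ¬down) — fails at 4.
No j in the window works → until fails.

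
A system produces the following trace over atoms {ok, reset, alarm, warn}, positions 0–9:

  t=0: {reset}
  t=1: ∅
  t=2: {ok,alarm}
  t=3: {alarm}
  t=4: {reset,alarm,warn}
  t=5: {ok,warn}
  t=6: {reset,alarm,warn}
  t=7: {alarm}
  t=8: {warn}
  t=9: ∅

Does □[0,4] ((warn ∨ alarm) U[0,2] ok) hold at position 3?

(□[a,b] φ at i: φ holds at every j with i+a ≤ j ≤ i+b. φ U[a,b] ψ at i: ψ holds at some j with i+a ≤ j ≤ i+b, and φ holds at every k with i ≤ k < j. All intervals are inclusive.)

No

Check ((warn ∨ alarm) U[0,2] ok) at every j in [3,7]:
  j=3: holds
  j=4: holds
  j=5: holds
  j=6: fails
  j=7: fails
Fails at j=6 → formula fails.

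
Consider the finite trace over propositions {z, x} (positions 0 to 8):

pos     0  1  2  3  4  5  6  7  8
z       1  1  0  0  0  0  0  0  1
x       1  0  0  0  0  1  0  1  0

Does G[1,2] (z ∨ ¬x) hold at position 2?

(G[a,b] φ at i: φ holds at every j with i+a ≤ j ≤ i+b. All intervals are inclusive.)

Check (z ∨ ¬x) at every j in [3,4]:
  j=3: true
  j=4: true
All positions satisfy it → formula holds.

Holds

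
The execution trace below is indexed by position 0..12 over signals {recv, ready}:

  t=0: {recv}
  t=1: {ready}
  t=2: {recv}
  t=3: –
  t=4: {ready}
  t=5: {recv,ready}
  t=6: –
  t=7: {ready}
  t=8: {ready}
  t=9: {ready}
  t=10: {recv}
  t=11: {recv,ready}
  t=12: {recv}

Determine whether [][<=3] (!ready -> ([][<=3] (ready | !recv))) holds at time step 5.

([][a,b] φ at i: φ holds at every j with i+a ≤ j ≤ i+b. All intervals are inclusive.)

Holds

Check (!ready -> ([][<=3] (ready | !recv))) at every j in [5,8]:
  j=5: antecedent false → ✓
  j=6: antecedent true; consequent holds on [6,9] → ✓
  j=7: antecedent false → ✓
  j=8: antecedent false → ✓
All positions satisfy it → formula holds.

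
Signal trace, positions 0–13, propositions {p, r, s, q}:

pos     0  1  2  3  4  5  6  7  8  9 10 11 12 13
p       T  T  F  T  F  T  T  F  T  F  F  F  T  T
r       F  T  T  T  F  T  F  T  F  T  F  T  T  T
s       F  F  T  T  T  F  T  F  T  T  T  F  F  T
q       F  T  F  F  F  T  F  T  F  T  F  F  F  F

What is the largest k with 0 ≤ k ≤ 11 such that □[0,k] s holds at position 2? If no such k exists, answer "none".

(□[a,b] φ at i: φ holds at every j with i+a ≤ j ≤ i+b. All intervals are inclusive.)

s must hold from j=2 onward; find where it first fails.
  j=2: holds
  j=3: holds
  j=4: holds
  j=5: fails
Holds on [2,4], so largest k = 2.

2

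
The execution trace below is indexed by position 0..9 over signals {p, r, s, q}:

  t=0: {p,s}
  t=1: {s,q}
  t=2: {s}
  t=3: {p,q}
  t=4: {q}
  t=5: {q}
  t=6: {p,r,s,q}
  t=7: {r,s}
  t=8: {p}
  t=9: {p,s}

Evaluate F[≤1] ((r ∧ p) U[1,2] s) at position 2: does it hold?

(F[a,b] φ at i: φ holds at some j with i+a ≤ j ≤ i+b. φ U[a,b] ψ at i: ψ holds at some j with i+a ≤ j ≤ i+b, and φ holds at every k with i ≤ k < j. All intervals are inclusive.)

Check ((r ∧ p) U[1,2] s) at each j in [2,3]:
  j=2: fails
  j=3: fails
No position in the window satisfies it → formula fails.

False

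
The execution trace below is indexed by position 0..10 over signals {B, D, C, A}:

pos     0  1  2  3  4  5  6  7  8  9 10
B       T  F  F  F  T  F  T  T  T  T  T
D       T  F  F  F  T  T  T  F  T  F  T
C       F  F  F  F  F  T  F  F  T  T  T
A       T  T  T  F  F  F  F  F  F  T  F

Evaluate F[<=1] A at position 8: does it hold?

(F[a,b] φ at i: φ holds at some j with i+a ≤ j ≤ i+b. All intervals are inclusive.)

True

Check A at each j in [8,9]:
  j=8: false
  j=9: true
Found at j=9 → formula holds.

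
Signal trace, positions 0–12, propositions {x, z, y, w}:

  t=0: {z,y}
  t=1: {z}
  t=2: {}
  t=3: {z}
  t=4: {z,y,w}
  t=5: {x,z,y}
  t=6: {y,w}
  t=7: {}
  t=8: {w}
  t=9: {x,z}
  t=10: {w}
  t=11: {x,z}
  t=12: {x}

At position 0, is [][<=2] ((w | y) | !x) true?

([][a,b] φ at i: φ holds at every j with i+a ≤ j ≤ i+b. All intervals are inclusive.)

Holds

Check ((w | y) | !x) at every j in [0,2]:
  j=0: true
  j=1: true
  j=2: true
All positions satisfy it → formula holds.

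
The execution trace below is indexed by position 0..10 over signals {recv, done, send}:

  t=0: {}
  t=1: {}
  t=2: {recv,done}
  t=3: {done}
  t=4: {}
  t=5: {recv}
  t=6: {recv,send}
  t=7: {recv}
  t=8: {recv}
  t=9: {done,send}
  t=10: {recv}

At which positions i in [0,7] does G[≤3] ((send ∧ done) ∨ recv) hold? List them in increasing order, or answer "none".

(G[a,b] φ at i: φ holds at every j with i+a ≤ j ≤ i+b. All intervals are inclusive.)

Evaluate at each i in [0,7]:
  i=0: ✗ (fails at j=0)
  i=1: ✗ (fails at j=1)
  i=2: ✗ (fails at j=3)
  i=3: ✗ (fails at j=3)
  i=4: ✗ (fails at j=4)
  i=5: ✓ (all of [5,8])
  i=6: ✓ (all of [6,9])
  i=7: ✓ (all of [7,10])

5, 6, 7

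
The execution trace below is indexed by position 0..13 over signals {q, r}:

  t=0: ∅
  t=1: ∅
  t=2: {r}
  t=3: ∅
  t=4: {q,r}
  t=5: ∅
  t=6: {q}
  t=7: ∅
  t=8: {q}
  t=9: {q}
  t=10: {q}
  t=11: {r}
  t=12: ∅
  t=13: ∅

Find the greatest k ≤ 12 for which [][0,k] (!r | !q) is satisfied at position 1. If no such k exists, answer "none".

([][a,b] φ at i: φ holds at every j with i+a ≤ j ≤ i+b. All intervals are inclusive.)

(!r | !q) must hold from j=1 onward; find where it first fails.
  j=1: holds
  j=2: holds
  j=3: holds
  j=4: fails
Holds on [1,3], so largest k = 2.

2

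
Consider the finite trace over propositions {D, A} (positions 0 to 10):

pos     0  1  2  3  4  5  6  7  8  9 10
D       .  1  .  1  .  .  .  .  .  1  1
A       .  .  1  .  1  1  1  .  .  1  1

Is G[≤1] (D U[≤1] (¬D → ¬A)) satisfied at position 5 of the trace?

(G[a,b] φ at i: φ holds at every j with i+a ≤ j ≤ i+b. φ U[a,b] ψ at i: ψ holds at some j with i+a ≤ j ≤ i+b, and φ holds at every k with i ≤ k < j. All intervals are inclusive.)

Does not hold

Check (D U[≤1] (¬D → ¬A)) at every j in [5,6]:
  j=5: fails
  j=6: fails
Fails at j=5 → formula fails.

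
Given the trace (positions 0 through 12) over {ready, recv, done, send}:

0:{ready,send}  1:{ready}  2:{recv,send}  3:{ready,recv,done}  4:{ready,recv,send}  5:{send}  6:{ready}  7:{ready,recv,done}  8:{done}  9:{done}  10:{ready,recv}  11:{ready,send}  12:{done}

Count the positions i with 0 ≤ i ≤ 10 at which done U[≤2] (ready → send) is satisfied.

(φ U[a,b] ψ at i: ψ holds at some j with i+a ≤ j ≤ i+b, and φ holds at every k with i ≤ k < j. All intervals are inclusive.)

Evaluate at each i in [0,10]:
  i=0: ✓ (rhs at j=0)
  i=1: ✗ (lhs fails at k=1 before rhs at j=2)
  i=2: ✓ (rhs at j=2)
  i=3: ✓ (rhs at j=4; lhs holds on [3,3])
  i=4: ✓ (rhs at j=4)
  i=5: ✓ (rhs at j=5)
  i=6: ✗ (lhs fails at k=6 before rhs at j=8)
  i=7: ✓ (rhs at j=8; lhs holds on [7,7])
  i=8: ✓ (rhs at j=8)
  i=9: ✓ (rhs at j=9)
  i=10: ✗ (lhs fails at k=10 before rhs at j=11)
Positions where it holds: {0, 2, 3, 4, 5, 7, 8, 9} → 8.

8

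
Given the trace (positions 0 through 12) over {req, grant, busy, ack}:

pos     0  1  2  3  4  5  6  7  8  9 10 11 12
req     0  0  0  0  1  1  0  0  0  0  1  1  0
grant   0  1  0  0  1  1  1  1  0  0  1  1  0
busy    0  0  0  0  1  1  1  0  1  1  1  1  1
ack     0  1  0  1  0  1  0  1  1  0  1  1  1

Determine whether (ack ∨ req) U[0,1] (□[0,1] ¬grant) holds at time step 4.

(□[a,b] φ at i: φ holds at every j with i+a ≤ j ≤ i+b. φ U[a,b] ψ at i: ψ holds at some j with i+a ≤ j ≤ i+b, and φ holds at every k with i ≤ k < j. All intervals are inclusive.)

Does not hold

Need some j in [4,5] with □[0,1] ¬grant, and (ack ∨ req) at every k in [4,j-1].
  j=4: □[0,1] ¬grant — fails at 4.
  j=5: □[0,1] ¬grant — fails at 5.
No j in the window works → until fails.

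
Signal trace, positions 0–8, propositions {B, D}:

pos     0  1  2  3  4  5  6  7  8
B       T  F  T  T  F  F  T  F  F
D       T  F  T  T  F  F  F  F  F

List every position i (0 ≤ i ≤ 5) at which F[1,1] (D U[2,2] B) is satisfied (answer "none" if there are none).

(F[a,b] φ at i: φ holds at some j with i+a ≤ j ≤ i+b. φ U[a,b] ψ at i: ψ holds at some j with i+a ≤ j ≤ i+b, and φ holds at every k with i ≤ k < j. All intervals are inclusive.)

none

Evaluate at each i in [0,5]:
  i=0: ✗ (none in [1,1])
  i=1: ✗ (none in [2,2])
  i=2: ✗ (none in [3,3])
  i=3: ✗ (none in [4,4])
  i=4: ✗ (none in [5,5])
  i=5: ✗ (none in [6,6])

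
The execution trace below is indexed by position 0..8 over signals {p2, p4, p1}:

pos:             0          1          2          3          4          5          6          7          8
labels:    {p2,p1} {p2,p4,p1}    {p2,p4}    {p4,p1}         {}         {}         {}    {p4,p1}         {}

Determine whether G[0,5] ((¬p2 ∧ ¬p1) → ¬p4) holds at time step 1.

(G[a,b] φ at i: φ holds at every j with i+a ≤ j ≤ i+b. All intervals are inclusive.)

Check ((¬p2 ∧ ¬p1) → ¬p4) at every j in [1,6]:
  j=1: antecedent false → ✓
  j=2: antecedent false → ✓
  j=3: antecedent false → ✓
  j=4: antecedent true; consequent true → ✓
  j=5: antecedent true; consequent true → ✓
  j=6: antecedent true; consequent true → ✓
All positions satisfy it → formula holds.

True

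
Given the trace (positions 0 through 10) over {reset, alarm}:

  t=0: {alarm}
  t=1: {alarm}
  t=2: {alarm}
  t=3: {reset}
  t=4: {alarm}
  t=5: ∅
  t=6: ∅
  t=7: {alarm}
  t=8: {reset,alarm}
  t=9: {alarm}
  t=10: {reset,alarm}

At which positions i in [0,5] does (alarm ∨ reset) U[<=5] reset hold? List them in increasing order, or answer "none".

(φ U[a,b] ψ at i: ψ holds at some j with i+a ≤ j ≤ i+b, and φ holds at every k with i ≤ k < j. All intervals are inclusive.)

Evaluate at each i in [0,5]:
  i=0: ✓ (rhs at j=3; lhs holds on [0,2])
  i=1: ✓ (rhs at j=3; lhs holds on [1,2])
  i=2: ✓ (rhs at j=3; lhs holds on [2,2])
  i=3: ✓ (rhs at j=3)
  i=4: ✗ (lhs fails at k=5 before rhs at j=8)
  i=5: ✗ (lhs fails at k=5 before rhs at j=8)

0, 1, 2, 3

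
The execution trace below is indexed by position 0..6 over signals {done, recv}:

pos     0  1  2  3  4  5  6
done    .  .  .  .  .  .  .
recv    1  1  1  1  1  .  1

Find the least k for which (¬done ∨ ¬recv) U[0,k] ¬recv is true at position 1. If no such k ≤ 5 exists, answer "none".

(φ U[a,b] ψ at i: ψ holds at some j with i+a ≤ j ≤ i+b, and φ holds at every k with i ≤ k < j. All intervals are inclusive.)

4

Need earliest j ≥ 1 with ¬recv, and (¬done ∨ ¬recv) at every k in [1,j-1].
  j=1: rhs fails.
  j=2: rhs fails.
  j=3: rhs fails.
  j=4: rhs fails.
  j=5: rhs holds; lhs holds on [1,4]. k = 4.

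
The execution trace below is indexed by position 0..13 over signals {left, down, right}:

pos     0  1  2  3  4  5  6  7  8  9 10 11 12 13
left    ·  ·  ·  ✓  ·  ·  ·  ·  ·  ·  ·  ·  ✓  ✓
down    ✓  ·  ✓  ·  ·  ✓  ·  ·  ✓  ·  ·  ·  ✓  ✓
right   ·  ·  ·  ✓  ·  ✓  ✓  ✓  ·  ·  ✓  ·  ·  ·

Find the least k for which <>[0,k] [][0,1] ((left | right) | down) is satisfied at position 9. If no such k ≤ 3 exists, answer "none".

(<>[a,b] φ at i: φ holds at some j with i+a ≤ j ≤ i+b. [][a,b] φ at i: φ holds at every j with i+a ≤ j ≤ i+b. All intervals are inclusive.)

Scan j = 9,10,… for [][0,1] ((left | right) | down):
  j=9: fails
  j=10: fails
  j=11: fails
  j=12: holds
First hit at j=12, so smallest k = 12-9 = 3.

3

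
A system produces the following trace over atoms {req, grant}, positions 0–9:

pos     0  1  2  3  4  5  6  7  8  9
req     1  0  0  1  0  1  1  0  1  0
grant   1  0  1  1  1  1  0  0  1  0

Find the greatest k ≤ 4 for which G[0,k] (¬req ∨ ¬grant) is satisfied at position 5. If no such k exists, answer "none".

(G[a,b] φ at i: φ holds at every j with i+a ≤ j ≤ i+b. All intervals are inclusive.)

none

(¬req ∨ ¬grant) must hold from j=5 onward; find where it first fails.
  j=5: fails → no k works.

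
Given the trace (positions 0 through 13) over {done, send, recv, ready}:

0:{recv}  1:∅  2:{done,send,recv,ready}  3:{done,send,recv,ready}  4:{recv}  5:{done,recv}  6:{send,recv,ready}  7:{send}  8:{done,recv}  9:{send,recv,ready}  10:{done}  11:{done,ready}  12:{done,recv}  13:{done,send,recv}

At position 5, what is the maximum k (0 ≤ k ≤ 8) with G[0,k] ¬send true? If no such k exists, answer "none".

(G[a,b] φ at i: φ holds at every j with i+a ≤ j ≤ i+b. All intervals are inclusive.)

0

¬send must hold from j=5 onward; find where it first fails.
  j=5: holds
  j=6: fails
Holds on [5,5], so largest k = 0.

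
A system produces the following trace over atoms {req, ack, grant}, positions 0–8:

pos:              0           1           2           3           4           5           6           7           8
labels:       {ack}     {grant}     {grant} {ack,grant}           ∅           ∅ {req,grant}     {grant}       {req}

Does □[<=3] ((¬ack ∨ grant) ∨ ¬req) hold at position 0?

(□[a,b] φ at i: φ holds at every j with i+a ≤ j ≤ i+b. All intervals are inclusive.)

Check ((¬ack ∨ grant) ∨ ¬req) at every j in [0,3]:
  j=0: true
  j=1: true
  j=2: true
  j=3: true
All positions satisfy it → formula holds.

Yes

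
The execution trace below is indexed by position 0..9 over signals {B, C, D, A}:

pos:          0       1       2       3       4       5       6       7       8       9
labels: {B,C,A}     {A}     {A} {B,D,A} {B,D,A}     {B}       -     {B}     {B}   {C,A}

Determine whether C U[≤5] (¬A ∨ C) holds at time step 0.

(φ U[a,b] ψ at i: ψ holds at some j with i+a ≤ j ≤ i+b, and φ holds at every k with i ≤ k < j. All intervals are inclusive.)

Need some j in [0,5] with (¬A ∨ C), and C at every k in [0,j-1].
  j=0: (¬A ∨ C) holds; no prefix to check → satisfied.

Holds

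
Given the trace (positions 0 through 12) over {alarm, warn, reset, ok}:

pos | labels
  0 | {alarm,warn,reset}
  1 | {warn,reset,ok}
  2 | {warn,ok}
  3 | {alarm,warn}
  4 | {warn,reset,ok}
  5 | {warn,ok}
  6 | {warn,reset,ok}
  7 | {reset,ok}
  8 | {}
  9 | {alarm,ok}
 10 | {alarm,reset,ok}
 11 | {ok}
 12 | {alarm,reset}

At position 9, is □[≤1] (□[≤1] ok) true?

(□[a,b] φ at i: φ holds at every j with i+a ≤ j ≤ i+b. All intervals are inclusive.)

Check □[≤1] ok at every j in [9,10]:
  j=9: holds on [9,10]
  j=10: holds on [10,11]
All positions satisfy it → formula holds.

True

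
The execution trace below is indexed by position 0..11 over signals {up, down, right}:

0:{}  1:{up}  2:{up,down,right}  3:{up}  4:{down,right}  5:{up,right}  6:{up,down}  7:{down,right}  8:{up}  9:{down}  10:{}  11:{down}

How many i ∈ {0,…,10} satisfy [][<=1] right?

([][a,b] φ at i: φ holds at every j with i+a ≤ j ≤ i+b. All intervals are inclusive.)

Evaluate at each i in [0,10]:
  i=0: ✗ (fails at j=0)
  i=1: ✗ (fails at j=1)
  i=2: ✗ (fails at j=3)
  i=3: ✗ (fails at j=3)
  i=4: ✓ (all of [4,5])
  i=5: ✗ (fails at j=6)
  i=6: ✗ (fails at j=6)
  i=7: ✗ (fails at j=8)
  i=8: ✗ (fails at j=8)
  i=9: ✗ (fails at j=9)
  i=10: ✗ (fails at j=10)
Positions where it holds: {4} → 1.

1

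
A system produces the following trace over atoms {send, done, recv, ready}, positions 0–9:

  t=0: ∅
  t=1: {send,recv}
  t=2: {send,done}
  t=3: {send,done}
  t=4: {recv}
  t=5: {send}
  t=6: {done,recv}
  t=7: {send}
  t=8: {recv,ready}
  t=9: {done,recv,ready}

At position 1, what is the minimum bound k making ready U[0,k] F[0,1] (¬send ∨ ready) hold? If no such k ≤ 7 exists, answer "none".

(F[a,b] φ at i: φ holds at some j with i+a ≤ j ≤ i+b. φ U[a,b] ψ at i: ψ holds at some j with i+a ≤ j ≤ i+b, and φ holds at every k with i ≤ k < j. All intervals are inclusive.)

none

Need earliest j ≥ 1 with F[0,1] (¬send ∨ ready), and ready at every k in [1,j-1].
  j=1: rhs fails.
  j=2: rhs fails.
  j=3: rhs holds but lhs fails at k=1.
  j=4: rhs holds but lhs fails at k=1.
  j=5: rhs holds but lhs fails at k=1.
  j=6: rhs holds but lhs fails at k=1.
  j=7: rhs holds but lhs fails at k=1.
  j=8: rhs holds but lhs fails at k=1.
No witness within the range → none.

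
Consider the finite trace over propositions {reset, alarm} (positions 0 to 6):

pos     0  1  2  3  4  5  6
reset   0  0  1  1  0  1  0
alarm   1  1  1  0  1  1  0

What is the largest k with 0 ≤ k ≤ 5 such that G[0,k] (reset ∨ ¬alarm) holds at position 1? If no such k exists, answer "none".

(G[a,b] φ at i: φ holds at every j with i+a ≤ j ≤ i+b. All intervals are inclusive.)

(reset ∨ ¬alarm) must hold from j=1 onward; find where it first fails.
  j=1: fails → no k works.

none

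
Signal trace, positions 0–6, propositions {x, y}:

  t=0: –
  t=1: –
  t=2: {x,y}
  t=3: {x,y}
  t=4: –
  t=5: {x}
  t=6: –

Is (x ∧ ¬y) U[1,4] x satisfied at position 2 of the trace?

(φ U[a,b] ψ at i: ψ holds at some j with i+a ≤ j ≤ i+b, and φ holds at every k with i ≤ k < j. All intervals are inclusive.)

No

Need some j in [3,6] with x, and (x ∧ ¬y) at every k in [2,j-1].
  j=3: x holds, but (x ∧ ¬y) fails at k=2 → not this j.
  j=4: x false.
  j=5: x holds, but (x ∧ ¬y) fails at k=2 → not this j.
  j=6: x false.
No j in the window works → until fails.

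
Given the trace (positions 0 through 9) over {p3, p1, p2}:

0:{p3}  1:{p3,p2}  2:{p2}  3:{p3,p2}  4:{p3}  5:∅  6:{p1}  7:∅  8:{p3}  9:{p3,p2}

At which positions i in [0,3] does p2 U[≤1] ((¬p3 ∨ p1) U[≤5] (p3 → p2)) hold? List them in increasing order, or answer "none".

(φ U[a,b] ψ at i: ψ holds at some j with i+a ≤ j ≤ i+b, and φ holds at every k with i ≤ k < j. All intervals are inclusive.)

1, 2, 3

Evaluate at each i in [0,3]:
  i=0: ✗ (lhs fails at k=0 before rhs at j=1)
  i=1: ✓ (rhs at j=1)
  i=2: ✓ (rhs at j=2)
  i=3: ✓ (rhs at j=3)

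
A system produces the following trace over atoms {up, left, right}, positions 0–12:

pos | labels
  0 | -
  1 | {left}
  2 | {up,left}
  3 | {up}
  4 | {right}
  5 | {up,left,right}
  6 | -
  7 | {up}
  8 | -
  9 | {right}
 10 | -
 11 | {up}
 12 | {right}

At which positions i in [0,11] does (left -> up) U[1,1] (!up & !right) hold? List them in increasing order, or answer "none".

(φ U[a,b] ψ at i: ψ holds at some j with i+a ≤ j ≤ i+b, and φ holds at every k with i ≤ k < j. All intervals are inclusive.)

Evaluate at each i in [0,11]:
  i=0: ✓ (rhs at j=1; lhs holds on [0,0])
  i=1: ✗ (no rhs in [2,2])
  i=2: ✗ (no rhs in [3,3])
  i=3: ✗ (no rhs in [4,4])
  i=4: ✗ (no rhs in [5,5])
  i=5: ✓ (rhs at j=6; lhs holds on [5,5])
  i=6: ✗ (no rhs in [7,7])
  i=7: ✓ (rhs at j=8; lhs holds on [7,7])
  i=8: ✗ (no rhs in [9,9])
  i=9: ✓ (rhs at j=10; lhs holds on [9,9])
  i=10: ✗ (no rhs in [11,11])
  i=11: ✗ (no rhs in [12,12])

0, 5, 7, 9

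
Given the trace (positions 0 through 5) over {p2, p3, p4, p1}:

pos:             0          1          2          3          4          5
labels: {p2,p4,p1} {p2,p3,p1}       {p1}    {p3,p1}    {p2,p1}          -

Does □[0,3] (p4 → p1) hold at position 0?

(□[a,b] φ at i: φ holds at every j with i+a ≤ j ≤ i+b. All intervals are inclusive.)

True

Check (p4 → p1) at every j in [0,3]:
  j=0: antecedent true; consequent true → ✓
  j=1: antecedent false → ✓
  j=2: antecedent false → ✓
  j=3: antecedent false → ✓
All positions satisfy it → formula holds.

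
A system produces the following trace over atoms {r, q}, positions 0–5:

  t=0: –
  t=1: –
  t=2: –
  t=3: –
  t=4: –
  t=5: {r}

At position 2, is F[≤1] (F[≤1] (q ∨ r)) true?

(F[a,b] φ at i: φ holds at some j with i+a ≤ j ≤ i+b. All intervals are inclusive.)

Check F[≤1] (q ∨ r) at each j in [2,3]:
  j=2: fails (none in [2,3])
  j=3: fails (none in [3,4])
No position in the window satisfies it → formula fails.

False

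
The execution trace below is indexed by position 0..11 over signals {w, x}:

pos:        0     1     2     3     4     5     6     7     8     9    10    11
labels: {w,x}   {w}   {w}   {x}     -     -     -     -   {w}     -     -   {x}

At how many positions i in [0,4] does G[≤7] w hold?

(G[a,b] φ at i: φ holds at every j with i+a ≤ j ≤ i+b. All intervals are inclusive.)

0

Evaluate at each i in [0,4]:
  i=0: ✗ (fails at j=3)
  i=1: ✗ (fails at j=3)
  i=2: ✗ (fails at j=3)
  i=3: ✗ (fails at j=3)
  i=4: ✗ (fails at j=4)
Positions where it holds: {} → 0.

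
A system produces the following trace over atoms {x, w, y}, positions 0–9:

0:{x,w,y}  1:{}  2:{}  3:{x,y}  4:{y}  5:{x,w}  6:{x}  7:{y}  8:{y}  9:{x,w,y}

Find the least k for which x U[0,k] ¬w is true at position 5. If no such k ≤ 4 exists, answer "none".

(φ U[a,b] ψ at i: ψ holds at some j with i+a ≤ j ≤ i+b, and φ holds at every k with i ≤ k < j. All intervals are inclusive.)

Need earliest j ≥ 5 with ¬w, and x at every k in [5,j-1].
  j=5: rhs fails.
  j=6: rhs holds; lhs holds on [5,5]. k = 1.

1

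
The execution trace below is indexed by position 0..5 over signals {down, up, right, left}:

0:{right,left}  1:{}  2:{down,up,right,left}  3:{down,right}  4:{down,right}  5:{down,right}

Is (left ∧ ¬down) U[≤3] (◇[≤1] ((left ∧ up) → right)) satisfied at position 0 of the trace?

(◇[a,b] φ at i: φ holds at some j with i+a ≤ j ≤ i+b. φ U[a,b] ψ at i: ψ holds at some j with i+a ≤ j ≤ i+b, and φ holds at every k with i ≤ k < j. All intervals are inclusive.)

Need some j in [0,3] with ◇[≤1] ((left ∧ up) → right), and (left ∧ ¬down) at every k in [0,j-1].
  j=0: ◇[≤1] ((left ∧ up) → right) holds; no prefix to check → satisfied.

Holds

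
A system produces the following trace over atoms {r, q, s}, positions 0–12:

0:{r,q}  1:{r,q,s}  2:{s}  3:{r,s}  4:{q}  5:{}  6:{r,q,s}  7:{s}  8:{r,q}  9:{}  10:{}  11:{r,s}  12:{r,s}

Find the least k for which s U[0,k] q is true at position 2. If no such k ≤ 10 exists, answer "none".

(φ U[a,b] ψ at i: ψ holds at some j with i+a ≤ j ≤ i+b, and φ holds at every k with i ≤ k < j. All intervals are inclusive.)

Need earliest j ≥ 2 with q, and s at every k in [2,j-1].
  j=2: rhs fails.
  j=3: rhs fails.
  j=4: rhs holds; lhs holds on [2,3]. k = 2.

2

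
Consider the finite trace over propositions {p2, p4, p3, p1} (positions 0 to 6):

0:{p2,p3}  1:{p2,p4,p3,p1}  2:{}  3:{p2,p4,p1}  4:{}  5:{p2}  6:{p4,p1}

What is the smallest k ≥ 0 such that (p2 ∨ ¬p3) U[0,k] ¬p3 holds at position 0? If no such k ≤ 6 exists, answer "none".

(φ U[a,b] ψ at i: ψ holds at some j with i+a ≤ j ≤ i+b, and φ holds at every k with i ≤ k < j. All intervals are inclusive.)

2

Need earliest j ≥ 0 with ¬p3, and (p2 ∨ ¬p3) at every k in [0,j-1].
  j=0: rhs fails.
  j=1: rhs fails.
  j=2: rhs holds; lhs holds on [0,1]. k = 2.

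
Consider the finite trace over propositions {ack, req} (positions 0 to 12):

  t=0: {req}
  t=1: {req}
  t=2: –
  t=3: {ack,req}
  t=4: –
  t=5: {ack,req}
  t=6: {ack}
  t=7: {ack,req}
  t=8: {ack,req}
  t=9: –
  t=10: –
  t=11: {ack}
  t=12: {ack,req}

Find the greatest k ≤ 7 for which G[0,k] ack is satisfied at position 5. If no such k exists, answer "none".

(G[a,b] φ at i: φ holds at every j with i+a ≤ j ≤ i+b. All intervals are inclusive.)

3

ack must hold from j=5 onward; find where it first fails.
  j=5: holds
  j=6: holds
  j=7: holds
  j=8: holds
  j=9: fails
Holds on [5,8], so largest k = 3.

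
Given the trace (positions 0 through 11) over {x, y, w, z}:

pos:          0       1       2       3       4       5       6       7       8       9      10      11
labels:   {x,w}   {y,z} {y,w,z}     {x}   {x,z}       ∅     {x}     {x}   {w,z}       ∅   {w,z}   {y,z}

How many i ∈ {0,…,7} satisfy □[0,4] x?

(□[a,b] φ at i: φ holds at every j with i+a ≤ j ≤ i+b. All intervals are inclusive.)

Evaluate at each i in [0,7]:
  i=0: ✗ (fails at j=1)
  i=1: ✗ (fails at j=1)
  i=2: ✗ (fails at j=2)
  i=3: ✗ (fails at j=5)
  i=4: ✗ (fails at j=5)
  i=5: ✗ (fails at j=5)
  i=6: ✗ (fails at j=8)
  i=7: ✗ (fails at j=8)
Positions where it holds: {} → 0.

0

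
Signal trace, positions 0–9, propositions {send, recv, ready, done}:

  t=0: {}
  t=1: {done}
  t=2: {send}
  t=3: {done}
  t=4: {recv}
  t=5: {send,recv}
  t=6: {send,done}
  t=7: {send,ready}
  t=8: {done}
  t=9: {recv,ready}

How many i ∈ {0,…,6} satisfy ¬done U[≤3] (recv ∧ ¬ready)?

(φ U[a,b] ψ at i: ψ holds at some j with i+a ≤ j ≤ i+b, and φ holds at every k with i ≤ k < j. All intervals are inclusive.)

Evaluate at each i in [0,6]:
  i=0: ✗ (no rhs in [0,3])
  i=1: ✗ (lhs fails at k=1 before rhs at j=4)
  i=2: ✗ (lhs fails at k=3 before rhs at j=4)
  i=3: ✗ (lhs fails at k=3 before rhs at j=4)
  i=4: ✓ (rhs at j=4)
  i=5: ✓ (rhs at j=5)
  i=6: ✗ (no rhs in [6,9])
Positions where it holds: {4, 5} → 2.

2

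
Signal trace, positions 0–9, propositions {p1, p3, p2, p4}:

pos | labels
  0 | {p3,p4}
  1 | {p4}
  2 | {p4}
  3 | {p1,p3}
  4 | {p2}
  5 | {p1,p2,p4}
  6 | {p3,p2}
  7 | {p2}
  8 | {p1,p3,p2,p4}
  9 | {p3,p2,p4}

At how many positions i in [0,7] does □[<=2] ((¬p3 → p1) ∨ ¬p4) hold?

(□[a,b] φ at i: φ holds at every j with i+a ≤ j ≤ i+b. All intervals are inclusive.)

5

Evaluate at each i in [0,7]:
  i=0: ✗ (fails at j=1)
  i=1: ✗ (fails at j=1)
  i=2: ✗ (fails at j=2)
  i=3: ✓ (all of [3,5])
  i=4: ✓ (all of [4,6])
  i=5: ✓ (all of [5,7])
  i=6: ✓ (all of [6,8])
  i=7: ✓ (all of [7,9])
Positions where it holds: {3, 4, 5, 6, 7} → 5.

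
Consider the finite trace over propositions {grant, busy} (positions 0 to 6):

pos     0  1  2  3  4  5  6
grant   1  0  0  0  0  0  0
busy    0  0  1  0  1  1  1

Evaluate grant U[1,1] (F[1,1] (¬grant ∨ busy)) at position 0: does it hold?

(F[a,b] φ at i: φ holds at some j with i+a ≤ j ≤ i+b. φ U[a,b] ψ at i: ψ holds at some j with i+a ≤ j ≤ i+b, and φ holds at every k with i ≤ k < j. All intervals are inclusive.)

Yes

Need some j in [1,1] with F[1,1] (¬grant ∨ busy), and grant at every k in [0,j-1].
  j=1: F[1,1] (¬grant ∨ busy) holds; grant holds at every k in [0,0] → satisfied.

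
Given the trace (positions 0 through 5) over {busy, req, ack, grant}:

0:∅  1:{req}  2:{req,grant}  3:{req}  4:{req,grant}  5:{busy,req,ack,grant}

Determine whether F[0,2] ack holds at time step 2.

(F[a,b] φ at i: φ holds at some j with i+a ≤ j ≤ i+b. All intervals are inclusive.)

Check ack at each j in [2,4]:
  j=2: false
  j=3: false
  j=4: false
No position in the window satisfies it → formula fails.

Does not hold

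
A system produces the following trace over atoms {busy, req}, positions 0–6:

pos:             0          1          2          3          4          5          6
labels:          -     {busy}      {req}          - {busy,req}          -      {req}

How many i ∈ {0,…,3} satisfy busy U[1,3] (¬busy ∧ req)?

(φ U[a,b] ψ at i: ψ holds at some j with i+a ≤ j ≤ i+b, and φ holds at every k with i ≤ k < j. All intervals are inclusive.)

1

Evaluate at each i in [0,3]:
  i=0: ✗ (lhs fails at k=0 before rhs at j=2)
  i=1: ✓ (rhs at j=2; lhs holds on [1,1])
  i=2: ✗ (no rhs in [3,5])
  i=3: ✗ (lhs fails at k=3 before rhs at j=6)
Positions where it holds: {1} → 1.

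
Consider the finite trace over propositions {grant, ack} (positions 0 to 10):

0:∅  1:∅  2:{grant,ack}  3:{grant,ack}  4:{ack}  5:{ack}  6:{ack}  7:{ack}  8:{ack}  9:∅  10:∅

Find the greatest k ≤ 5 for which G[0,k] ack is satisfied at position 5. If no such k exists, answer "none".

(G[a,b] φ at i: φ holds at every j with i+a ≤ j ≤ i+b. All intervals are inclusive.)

3

ack must hold from j=5 onward; find where it first fails.
  j=5: holds
  j=6: holds
  j=7: holds
  j=8: holds
  j=9: fails
Holds on [5,8], so largest k = 3.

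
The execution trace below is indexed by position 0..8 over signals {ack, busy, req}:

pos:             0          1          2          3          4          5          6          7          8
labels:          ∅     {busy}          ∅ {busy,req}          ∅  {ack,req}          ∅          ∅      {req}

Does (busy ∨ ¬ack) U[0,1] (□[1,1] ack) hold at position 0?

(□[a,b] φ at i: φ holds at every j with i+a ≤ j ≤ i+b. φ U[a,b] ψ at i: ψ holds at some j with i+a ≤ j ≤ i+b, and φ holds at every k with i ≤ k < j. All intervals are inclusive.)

False

Need some j in [0,1] with □[1,1] ack, and (busy ∨ ¬ack) at every k in [0,j-1].
  j=0: □[1,1] ack — fails at 1.
  j=1: □[1,1] ack — fails at 2.
No j in the window works → until fails.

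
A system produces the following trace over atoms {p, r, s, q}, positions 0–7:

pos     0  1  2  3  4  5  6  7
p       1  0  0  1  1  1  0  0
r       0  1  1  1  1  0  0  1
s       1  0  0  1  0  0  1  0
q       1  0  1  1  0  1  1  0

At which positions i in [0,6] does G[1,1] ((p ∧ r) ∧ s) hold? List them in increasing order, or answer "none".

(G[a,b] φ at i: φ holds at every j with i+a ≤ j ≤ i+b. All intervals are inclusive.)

2

Evaluate at each i in [0,6]:
  i=0: ✗ (fails at j=1)
  i=1: ✗ (fails at j=2)
  i=2: ✓ (all of [3,3])
  i=3: ✗ (fails at j=4)
  i=4: ✗ (fails at j=5)
  i=5: ✗ (fails at j=6)
  i=6: ✗ (fails at j=7)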